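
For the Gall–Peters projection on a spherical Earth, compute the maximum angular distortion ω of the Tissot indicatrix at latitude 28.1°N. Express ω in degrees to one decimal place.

The Gall–Peters projection is cylindrical equal-area with φ₀ = 45°. A cylindrical equal-area projection with standard parallel φ₀ has meridian scale h = cos φ / cos φ₀ and parallel scale k = cos φ₀ / cos φ (so areas are preserved, h·k = 1).
At 28.1°: h = 1.248, k = 0.8016; principal scales a = 1.248, b = 0.8016.
sin(ω/2) = (a − b)/(a + b) = 0.4459/2.049 = 0.2176, so ω = 2 arcsin(0.2176) ≈ 25.1°.

25.1°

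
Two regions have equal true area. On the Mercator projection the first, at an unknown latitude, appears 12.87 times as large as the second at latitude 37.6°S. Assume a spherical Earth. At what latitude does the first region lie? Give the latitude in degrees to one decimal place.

Mercator areal scale is sec²φ, so apparent-area ratio = sec²φ₁ / sec²φ₂ = cos²φ₂ / cos²φ₁.
cos²φ₂ / cos²φ₁ = 12.87  ⇒  cos φ₁ = cos 37.6° / √12.87 = 0.7923/3.587 = 0.2208.
φ₁ = arccos(0.2208) ≈ 77.2°.

77.2°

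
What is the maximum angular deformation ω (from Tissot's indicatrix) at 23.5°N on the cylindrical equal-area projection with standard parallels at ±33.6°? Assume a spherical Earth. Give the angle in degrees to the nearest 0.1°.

11.0°

A cylindrical equal-area projection with standard parallel φ₀ has meridian scale h = cos φ / cos φ₀ and parallel scale k = cos φ₀ / cos φ (so areas are preserved, h·k = 1).
At 23.5°: h = 1.101, k = 0.9083; principal scales a = 1.101, b = 0.9083.
sin(ω/2) = (a − b)/(a + b) = 0.1928/2.009 = 0.09594, so ω = 2 arcsin(0.09594) ≈ 11.0°.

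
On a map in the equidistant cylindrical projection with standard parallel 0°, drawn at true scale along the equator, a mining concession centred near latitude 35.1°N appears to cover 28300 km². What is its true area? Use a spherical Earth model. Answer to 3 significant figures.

23200 km²

In the plate carrée (x = Rλ, y = Rφ), meridians are true-scale (h = 1) and parallels are stretched by k = sec φ.
Areal scale = h·k = 1 × sec φ; at 35.1°, h = 1.000, k = 1.222, so h·k = 1.222.
True area = apparent / (areal scale) = 28300 / 1.222 ≈ 23200 km².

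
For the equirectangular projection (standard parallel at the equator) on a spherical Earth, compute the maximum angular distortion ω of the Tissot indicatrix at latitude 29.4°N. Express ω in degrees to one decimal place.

For the equirectangular projection with φ₀ = 0 (plate carrée), h = 1 along meridians and k = sec φ along parallels.
At 29.4°: h = 1.000, k = 1.148; principal scales a = 1.148, b = 1.000.
sin(ω/2) = (a − b)/(a + b) = 0.1478/2.148 = 0.06882, so ω = 2 arcsin(0.06882) ≈ 7.9°.

7.9°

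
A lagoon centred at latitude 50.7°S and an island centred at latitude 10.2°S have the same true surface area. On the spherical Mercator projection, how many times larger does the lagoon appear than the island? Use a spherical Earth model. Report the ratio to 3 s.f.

On Mercator, area is exaggerated by sec²φ = 1/cos²φ.
At 50.7°: sec²(50.7°) = 1/0.6334² = 2.493.
At 10.2°: sec²(10.2°) = 1/0.9842² = 1.032.
Ratio = 2.493/1.032 = cos²(10.2°)/cos²(50.7°) ≈ 2.41.

2.41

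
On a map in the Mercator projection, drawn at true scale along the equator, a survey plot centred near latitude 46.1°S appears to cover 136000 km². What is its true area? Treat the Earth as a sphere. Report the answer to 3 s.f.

The Mercator projection is conformal; its linear scale factor is the same in every direction and equals sec φ = 1/cos φ.
Areal scale = k² = sec²φ = 1/cos²(46.1°) = 1/0.6934² = 2.080.
True area = apparent / (areal scale) = 136000 / 2.080 ≈ 65400 km².

65400 km²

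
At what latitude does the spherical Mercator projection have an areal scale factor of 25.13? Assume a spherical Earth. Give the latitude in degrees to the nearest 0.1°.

78.5°

Mercator areal scale is sec²φ.
sec²φ = 25.13  ⇒  cos²φ = 0.03979  ⇒  cos φ = 0.1995.
φ = arccos(0.1995) ≈ 78.5°.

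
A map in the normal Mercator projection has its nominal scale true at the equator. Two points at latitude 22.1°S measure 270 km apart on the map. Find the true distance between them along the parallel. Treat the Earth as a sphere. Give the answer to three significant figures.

250 km

The Mercator projection is conformal; its linear scale factor is the same in every direction and equals sec φ = 1/cos φ.
Along the parallel at 22.1°, map distances are exaggerated by k = sec 22.1° = 1.079.
True distance = 270 / 1.079 = 270 × cos 22.1° ≈ 250 km.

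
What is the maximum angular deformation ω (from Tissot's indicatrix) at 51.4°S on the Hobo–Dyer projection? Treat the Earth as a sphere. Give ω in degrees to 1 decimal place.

The Hobo–Dyer projection is cylindrical equal-area with φ₀ = 37.5°. For cylindrical equal-area with standard parallel φ₀, h = cos φ / cos φ₀ and k = cos φ₀ / cos φ, so h·k = 1.
At 51.4°: h = 0.7864, k = 1.272; principal scales a = 1.272, b = 0.7864.
sin(ω/2) = (a − b)/(a + b) = 0.4853/2.058 = 0.2358, so ω = 2 arcsin(0.2358) ≈ 27.3°.

27.3°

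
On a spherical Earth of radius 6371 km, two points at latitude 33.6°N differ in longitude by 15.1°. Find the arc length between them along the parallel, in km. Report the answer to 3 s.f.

1400 km

Arc length along a parallel = R cos φ · Δλ (with Δλ in radians).
= 6371 × cos 33.6° × (15.1° × π/180) = 6371 × 0.8329 × 0.2635 ≈ 1400 km.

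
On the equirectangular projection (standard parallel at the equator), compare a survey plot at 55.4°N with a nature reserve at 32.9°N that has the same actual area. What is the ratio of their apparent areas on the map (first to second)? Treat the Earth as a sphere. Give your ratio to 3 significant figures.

1.48

In the plate carrée (x = Rλ, y = Rφ), meridians are true-scale (h = 1) and parallels are stretched by k = sec φ.
Areal scale at 55.4°: h·k = 1.000 × 1.761 = 1.761.
Areal scale at 32.9°: h·k = 1.000 × 1.191 = 1.191.
Ratio = 1.761/1.191 ≈ 1.48.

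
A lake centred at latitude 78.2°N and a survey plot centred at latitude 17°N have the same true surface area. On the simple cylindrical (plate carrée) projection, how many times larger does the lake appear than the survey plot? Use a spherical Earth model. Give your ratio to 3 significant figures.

In the plate carrée (x = Rλ, y = Rφ), meridians are true-scale (h = 1) and parallels are stretched by k = sec φ.
Areal scale at 78.2°: h·k = 1.000 × 4.890 = 4.890.
Areal scale at 17°: h·k = 1.000 × 1.046 = 1.046.
Ratio = 4.890/1.046 ≈ 4.68.

4.68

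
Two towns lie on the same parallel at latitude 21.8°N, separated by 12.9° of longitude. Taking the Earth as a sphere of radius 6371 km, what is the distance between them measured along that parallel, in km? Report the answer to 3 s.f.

1330 km

Arc length along a parallel = R cos φ · Δλ (with Δλ in radians).
= 6371 × cos 21.8° × (12.9° × π/180) = 6371 × 0.9285 × 0.2251 ≈ 1330 km.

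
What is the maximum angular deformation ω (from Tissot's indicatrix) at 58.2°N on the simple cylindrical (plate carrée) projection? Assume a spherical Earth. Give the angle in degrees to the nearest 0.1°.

36.1°

Plate carrée maps x = Rλ, y = Rφ. The meridian scale is h = 1 and the parallel scale is k = 1/cos φ = sec φ.
At 58.2°: h = 1.000, k = 1.898; principal scales a = 1.898, b = 1.000.
sin(ω/2) = (a − b)/(a + b) = 0.8977/2.898 = 0.3098, so ω = 2 arcsin(0.3098) ≈ 36.1°.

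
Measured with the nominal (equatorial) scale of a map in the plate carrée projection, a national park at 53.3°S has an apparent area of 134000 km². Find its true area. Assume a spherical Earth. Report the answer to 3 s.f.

80100 km²

In the plate carrée (x = Rλ, y = Rφ), meridians are true-scale (h = 1) and parallels are stretched by k = sec φ.
Areal scale = h·k = 1 × sec φ; at 53.3°, h = 1.000, k = 1.673, so h·k = 1.673.
True area = apparent / (areal scale) = 134000 / 1.673 ≈ 80100 km².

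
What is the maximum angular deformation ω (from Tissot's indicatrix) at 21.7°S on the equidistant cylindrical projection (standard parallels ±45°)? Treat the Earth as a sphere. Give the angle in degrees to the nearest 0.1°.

15.6°

In the equirectangular projection with standard parallel φ₀ = 45° (x = Rλ cos φ₀, y = Rφ), meridians are true-scale (h = 1) and the parallel scale is k = cos φ₀ / cos φ.
At 21.7°: h = 1.000, k = 0.7610; principal scales a = 1.000, b = 0.7610.
sin(ω/2) = (a − b)/(a + b) = 0.2390/1.761 = 0.1357, so ω = 2 arcsin(0.1357) ≈ 15.6°.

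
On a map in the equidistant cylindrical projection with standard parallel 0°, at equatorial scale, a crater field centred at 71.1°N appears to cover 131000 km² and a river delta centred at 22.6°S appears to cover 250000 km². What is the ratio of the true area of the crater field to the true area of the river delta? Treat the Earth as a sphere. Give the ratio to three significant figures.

0.184

On the plate carrée, areal scale = h·k = 1 × sec φ, so true area = apparent × cos φ.
True area of crater field: 131000 × cos(71.1°) = 131000 × 0.3239 = 42430 km².
True area of river delta: 250000 × cos(22.6°) = 250000 × 0.9232 = 230800 km².
Ratio = 42430 / 230800 ≈ 0.184.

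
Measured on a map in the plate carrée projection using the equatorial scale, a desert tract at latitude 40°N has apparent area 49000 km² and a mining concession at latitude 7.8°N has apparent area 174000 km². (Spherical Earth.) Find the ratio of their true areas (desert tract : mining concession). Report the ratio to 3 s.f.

On the plate carrée, areal scale = h·k = 1 × sec φ, so true area = apparent × cos φ.
True area of desert tract: 49000 × cos(40°) = 49000 × 0.7660 = 37540 km².
True area of mining concession: 174000 × cos(7.8°) = 174000 × 0.9907 = 172400 km².
Ratio = 37540 / 172400 ≈ 0.218.

0.218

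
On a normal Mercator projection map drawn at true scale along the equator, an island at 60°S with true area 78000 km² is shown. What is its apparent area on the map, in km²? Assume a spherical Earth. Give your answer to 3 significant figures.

312000 km²

The Mercator projection is conformal; its linear scale factor is the same in every direction and equals sec φ = 1/cos φ.
Areal scale = k² = sec²φ = 1/cos²(60°) = 1/0.5000² = 4.000.
Apparent area = 78000 × 4.000 ≈ 312000 km².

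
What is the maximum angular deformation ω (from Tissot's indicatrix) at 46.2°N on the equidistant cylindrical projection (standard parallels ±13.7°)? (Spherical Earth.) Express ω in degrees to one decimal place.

19.3°

The equidistant cylindrical projection with φ₀ = 13.7° has h = 1 (meridians true) and k = cos φ₀ / cos φ along parallels.
At 46.2°: h = 1.000, k = 1.404; principal scales a = 1.404, b = 1.000.
sin(ω/2) = (a − b)/(a + b) = 0.4037/2.404 = 0.1679, so ω = 2 arcsin(0.1679) ≈ 19.3°.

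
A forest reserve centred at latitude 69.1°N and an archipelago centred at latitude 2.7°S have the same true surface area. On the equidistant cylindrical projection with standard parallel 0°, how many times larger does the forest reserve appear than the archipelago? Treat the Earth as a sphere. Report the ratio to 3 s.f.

Plate carrée maps x = Rλ, y = Rφ. The meridian scale is h = 1 and the parallel scale is k = 1/cos φ = sec φ.
Areal scale at 69.1°: h·k = 1.000 × 2.803 = 2.803.
Areal scale at 2.7°: h·k = 1.000 × 1.001 = 1.001.
Ratio = 2.803/1.001 ≈ 2.80.

2.80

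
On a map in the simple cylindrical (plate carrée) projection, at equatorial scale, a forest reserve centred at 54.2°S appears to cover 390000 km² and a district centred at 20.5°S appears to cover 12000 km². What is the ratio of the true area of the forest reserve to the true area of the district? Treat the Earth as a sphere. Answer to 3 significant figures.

20.3

On the plate carrée, areal scale = h·k = 1 × sec φ, so true area = apparent × cos φ.
True area of forest reserve: 390000 × cos(54.2°) = 390000 × 0.5850 = 228100 km².
True area of district: 12000 × cos(20.5°) = 12000 × 0.9367 = 11240 km².
Ratio = 228100 / 11240 ≈ 20.3.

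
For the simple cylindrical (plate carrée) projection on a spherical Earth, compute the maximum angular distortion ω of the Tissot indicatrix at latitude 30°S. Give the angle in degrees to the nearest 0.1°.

For the equirectangular projection with φ₀ = 0 (plate carrée), h = 1 along meridians and k = sec φ along parallels.
At 30°: h = 1.000, k = 1.155; principal scales a = 1.155, b = 1.000.
sin(ω/2) = (a − b)/(a + b) = 0.1547/2.155 = 0.07180, so ω = 2 arcsin(0.07180) ≈ 8.2°.

8.2°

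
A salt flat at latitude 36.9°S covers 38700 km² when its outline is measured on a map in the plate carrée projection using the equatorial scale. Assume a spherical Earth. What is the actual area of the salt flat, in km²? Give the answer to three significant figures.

30900 km²

In the plate carrée (x = Rλ, y = Rφ), meridians are true-scale (h = 1) and parallels are stretched by k = sec φ.
Areal scale = h·k = 1 × sec φ; at 36.9°, h = 1.000, k = 1.250, so h·k = 1.250.
True area = apparent / (areal scale) = 38700 / 1.250 ≈ 30900 km².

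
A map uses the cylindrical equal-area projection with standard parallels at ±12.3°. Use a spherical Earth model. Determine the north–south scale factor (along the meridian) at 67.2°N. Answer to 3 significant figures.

Cylindrical equal-area (φ₀ = 12.3°): h = cos φ / cos 12.3° along meridians, k = cos 12.3° / cos φ along parallels; h·k = 1.
h = cos 67.2° / cos 12.3° = 0.3875/0.9770 = 0.3966.

0.397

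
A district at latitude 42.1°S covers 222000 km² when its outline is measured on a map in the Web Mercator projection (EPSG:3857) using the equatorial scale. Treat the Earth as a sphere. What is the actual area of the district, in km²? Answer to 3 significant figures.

122000 km²

The Mercator projection is conformal; its linear scale factor is the same in every direction and equals sec φ = 1/cos φ.
Areal scale = k² = sec²φ = 1/cos²(42.1°) = 1/0.7420² = 1.816.
True area = apparent / (areal scale) = 222000 / 1.816 ≈ 122000 km².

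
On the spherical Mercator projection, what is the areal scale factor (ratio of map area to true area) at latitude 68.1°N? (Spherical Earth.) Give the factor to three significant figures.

The Mercator projection is conformal; its linear scale factor is the same in every direction and equals sec φ = 1/cos φ.
Areal scale = k² = sec²φ = 1/cos²(68.1°) = 1/0.3730² = 7.188.

7.19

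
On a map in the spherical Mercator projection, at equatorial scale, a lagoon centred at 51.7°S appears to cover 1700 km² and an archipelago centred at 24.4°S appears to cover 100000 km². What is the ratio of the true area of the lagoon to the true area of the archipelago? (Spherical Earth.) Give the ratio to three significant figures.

0.00787

Since Mercator area scale is 1/cos²φ, the true area equals the apparent area multiplied by cos²φ.
True area of lagoon: 1700 × cos²(51.7°) = 1700 × 0.3841 = 653.0 km².
True area of archipelago: 100000 × cos²(24.4°) = 100000 × 0.8293 = 82930 km².
Ratio = 653.0 / 82930 ≈ 0.00787.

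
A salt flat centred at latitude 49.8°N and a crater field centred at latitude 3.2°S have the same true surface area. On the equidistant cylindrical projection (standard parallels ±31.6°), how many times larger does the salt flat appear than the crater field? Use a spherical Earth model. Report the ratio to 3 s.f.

1.55

In the equirectangular projection with standard parallel φ₀ = 31.6° (x = Rλ cos φ₀, y = Rφ), meridians are true-scale (h = 1) and the parallel scale is k = cos φ₀ / cos φ.
Areal scale at 49.8°: h·k = 1.000 × 1.320 = 1.320.
Areal scale at 3.2°: h·k = 1.000 × 0.8531 = 0.8531.
Ratio = 1.320/0.8531 ≈ 1.55.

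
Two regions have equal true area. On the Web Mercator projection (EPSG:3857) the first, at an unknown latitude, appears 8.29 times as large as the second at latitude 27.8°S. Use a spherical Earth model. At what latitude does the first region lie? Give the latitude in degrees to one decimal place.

72.1°

On Mercator, (apparent₁)/(apparent₂) = sec²φ₁ / sec²φ₂ when true areas are equal.
cos²φ₂ / cos²φ₁ = 8.29  ⇒  cos φ₁ = cos 27.8° / √8.29 = 0.8846/2.879 = 0.3072.
φ₁ = arccos(0.3072) ≈ 72.1°.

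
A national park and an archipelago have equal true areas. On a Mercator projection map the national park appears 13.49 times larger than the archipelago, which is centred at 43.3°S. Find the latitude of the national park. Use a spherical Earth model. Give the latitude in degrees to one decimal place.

78.6°

For equal true areas on Mercator, apparent areas scale as sec²φ, so the ratio is cos²φ₂ / cos²φ₁.
cos²φ₂ / cos²φ₁ = 13.49  ⇒  cos φ₁ = cos 43.3° / √13.49 = 0.7278/3.673 = 0.1981.
φ₁ = arccos(0.1981) ≈ 78.6°.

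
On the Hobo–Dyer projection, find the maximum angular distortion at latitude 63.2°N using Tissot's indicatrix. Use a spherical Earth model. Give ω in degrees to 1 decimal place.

Hobo–Dyer is a cylindrical equal-area projection with standard parallels at ±37.5°. For cylindrical equal-area with standard parallel φ₀, h = cos φ / cos φ₀ and k = cos φ₀ / cos φ, so h·k = 1.
At 63.2°: h = 0.5683, k = 1.760; principal scales a = 1.760, b = 0.5683.
sin(ω/2) = (a − b)/(a + b) = 1.191/2.328 = 0.5117, so ω = 2 arcsin(0.5117) ≈ 61.6°.

61.6°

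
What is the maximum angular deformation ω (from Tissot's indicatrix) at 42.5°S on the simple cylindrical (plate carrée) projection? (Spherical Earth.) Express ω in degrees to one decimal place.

17.4°

Plate carrée maps x = Rλ, y = Rφ. The meridian scale is h = 1 and the parallel scale is k = 1/cos φ = sec φ.
At 42.5°: h = 1.000, k = 1.356; principal scales a = 1.356, b = 1.000.
sin(ω/2) = (a − b)/(a + b) = 0.3563/2.356 = 0.1512, so ω = 2 arcsin(0.1512) ≈ 17.4°.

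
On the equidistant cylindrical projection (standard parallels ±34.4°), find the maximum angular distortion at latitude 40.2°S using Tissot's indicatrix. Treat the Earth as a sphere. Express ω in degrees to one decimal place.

4.4°

The equidistant cylindrical projection with φ₀ = 34.4° has h = 1 (meridians true) and k = cos φ₀ / cos φ along parallels.
At 40.2°: h = 1.000, k = 1.080; principal scales a = 1.080, b = 1.000.
sin(ω/2) = (a − b)/(a + b) = 0.08028/2.080 = 0.03859, so ω = 2 arcsin(0.03859) ≈ 4.4°.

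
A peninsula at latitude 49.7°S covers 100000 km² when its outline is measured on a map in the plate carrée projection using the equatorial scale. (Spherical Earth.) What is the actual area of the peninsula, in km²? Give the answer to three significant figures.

64700 km²

Plate carrée maps x = Rλ, y = Rφ. The meridian scale is h = 1 and the parallel scale is k = 1/cos φ = sec φ.
Areal scale = h·k = 1 × sec φ; at 49.7°, h = 1.000, k = 1.546, so h·k = 1.546.
True area = apparent / (areal scale) = 100000 / 1.546 ≈ 64700 km².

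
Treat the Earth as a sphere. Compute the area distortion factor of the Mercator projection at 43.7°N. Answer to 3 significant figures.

1.91

For Mercator, h = k = sec φ (a conformal cylindrical projection has a single point scale, 1/cos φ).
Areal scale = k² = sec²φ = 1/cos²(43.7°) = 1/0.7230² = 1.913.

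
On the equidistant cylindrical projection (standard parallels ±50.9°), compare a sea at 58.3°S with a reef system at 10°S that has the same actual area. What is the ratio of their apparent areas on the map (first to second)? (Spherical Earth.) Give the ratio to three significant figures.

In the equirectangular projection with standard parallel φ₀ = 50.9° (x = Rλ cos φ₀, y = Rφ), meridians are true-scale (h = 1) and the parallel scale is k = cos φ₀ / cos φ.
Areal scale at 58.3°: h·k = 1.000 × 1.200 = 1.200.
Areal scale at 10°: h·k = 1.000 × 0.6404 = 0.6404.
Ratio = 1.200/0.6404 ≈ 1.87.

1.87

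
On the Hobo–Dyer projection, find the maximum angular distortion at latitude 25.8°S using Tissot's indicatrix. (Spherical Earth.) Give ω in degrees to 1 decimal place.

14.5°

Hobo–Dyer is a cylindrical equal-area projection with standard parallels at ±37.5°. For cylindrical equal-area with standard parallel φ₀, h = cos φ / cos φ₀ and k = cos φ₀ / cos φ, so h·k = 1.
At 25.8°: h = 1.135, k = 0.8812; principal scales a = 1.135, b = 0.8812.
sin(ω/2) = (a − b)/(a + b) = 0.2536/2.016 = 0.1258, so ω = 2 arcsin(0.1258) ≈ 14.5°.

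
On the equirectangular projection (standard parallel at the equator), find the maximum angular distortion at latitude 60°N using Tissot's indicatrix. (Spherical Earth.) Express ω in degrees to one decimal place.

38.9°

Plate carrée maps x = Rλ, y = Rφ. The meridian scale is h = 1 and the parallel scale is k = 1/cos φ = sec φ.
At 60°: h = 1.000, k = 2.000; principal scales a = 2.000, b = 1.000.
sin(ω/2) = (a − b)/(a + b) = 1.0000/3.000 = 0.3333, so ω = 2 arcsin(0.3333) ≈ 38.9°.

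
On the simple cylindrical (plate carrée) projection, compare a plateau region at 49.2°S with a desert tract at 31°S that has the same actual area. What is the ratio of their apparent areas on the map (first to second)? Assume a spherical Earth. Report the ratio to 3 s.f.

In the plate carrée (x = Rλ, y = Rφ), meridians are true-scale (h = 1) and parallels are stretched by k = sec φ.
Areal scale at 49.2°: h·k = 1.000 × 1.530 = 1.530.
Areal scale at 31°: h·k = 1.000 × 1.167 = 1.167.
Ratio = 1.530/1.167 ≈ 1.31.

1.31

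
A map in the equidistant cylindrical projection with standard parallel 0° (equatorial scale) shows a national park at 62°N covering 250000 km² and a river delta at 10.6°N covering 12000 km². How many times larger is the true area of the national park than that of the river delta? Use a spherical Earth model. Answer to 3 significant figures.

9.95

Plate carrée has h = 1 and k = sec φ, giving areal scale sec φ; true area = (apparent area) · cos φ.
True area of national park: 250000 × cos(62°) = 250000 × 0.4695 = 117400 km².
True area of river delta: 12000 × cos(10.6°) = 12000 × 0.9829 = 11800 km².
Ratio = 117400 / 11800 ≈ 9.95.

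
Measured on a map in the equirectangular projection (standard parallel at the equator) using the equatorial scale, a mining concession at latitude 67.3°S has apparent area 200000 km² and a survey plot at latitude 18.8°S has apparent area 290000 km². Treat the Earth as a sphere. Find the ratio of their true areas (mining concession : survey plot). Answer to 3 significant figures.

0.281

On the plate carrée, areal scale = h·k = 1 × sec φ, so true area = apparent × cos φ.
True area of mining concession: 200000 × cos(67.3°) = 200000 × 0.3859 = 77180 km².
True area of survey plot: 290000 × cos(18.8°) = 290000 × 0.9466 = 274500 km².
Ratio = 77180 / 274500 ≈ 0.281.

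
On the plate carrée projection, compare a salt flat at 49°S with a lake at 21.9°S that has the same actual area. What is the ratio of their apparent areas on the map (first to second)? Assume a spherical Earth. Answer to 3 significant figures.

Plate carrée maps x = Rλ, y = Rφ. The meridian scale is h = 1 and the parallel scale is k = 1/cos φ = sec φ.
Areal scale at 49°: h·k = 1.000 × 1.524 = 1.524.
Areal scale at 21.9°: h·k = 1.000 × 1.078 = 1.078.
Ratio = 1.524/1.078 ≈ 1.41.

1.41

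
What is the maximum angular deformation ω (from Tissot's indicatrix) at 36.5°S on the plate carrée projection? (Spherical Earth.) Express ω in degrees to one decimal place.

12.5°

In the plate carrée (x = Rλ, y = Rφ), meridians are true-scale (h = 1) and parallels are stretched by k = sec φ.
At 36.5°: h = 1.000, k = 1.244; principal scales a = 1.244, b = 1.000.
sin(ω/2) = (a − b)/(a + b) = 0.2440/2.244 = 0.1087, so ω = 2 arcsin(0.1087) ≈ 12.5°.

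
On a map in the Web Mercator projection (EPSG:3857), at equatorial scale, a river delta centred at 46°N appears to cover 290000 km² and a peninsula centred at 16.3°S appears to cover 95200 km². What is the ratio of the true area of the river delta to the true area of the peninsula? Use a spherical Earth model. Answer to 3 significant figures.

Mercator's areal exaggeration is sec²φ; hence true area = (apparent area) · cos²φ.
True area of river delta: 290000 × cos²(46°) = 290000 × 0.4826 = 139900 km².
True area of peninsula: 95200 × cos²(16.3°) = 95200 × 0.9212 = 87700 km².
Ratio = 139900 / 87700 ≈ 1.60.

1.60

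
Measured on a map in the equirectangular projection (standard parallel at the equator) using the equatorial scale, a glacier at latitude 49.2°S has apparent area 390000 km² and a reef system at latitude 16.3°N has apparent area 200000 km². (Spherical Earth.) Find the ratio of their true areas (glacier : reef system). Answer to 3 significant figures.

On the plate carrée, areal scale = h·k = 1 × sec φ, so true area = apparent × cos φ.
True area of glacier: 390000 × cos(49.2°) = 390000 × 0.6534 = 254800 km².
True area of reef system: 200000 × cos(16.3°) = 200000 × 0.9598 = 192000 km².
Ratio = 254800 / 192000 ≈ 1.33.

1.33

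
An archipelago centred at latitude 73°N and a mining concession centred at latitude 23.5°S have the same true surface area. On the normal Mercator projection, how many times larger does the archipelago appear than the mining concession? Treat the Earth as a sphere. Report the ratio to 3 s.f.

On Mercator, area is exaggerated by sec²φ = 1/cos²φ.
At 73°: sec²(73°) = 1/0.2924² = 11.70.
At 23.5°: sec²(23.5°) = 1/0.9171² = 1.189.
Ratio = 11.70/1.189 = cos²(23.5°)/cos²(73°) ≈ 9.84.

9.84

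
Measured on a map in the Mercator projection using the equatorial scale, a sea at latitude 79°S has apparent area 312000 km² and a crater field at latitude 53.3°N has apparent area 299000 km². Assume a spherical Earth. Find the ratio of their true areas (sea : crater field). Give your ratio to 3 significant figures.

0.106

Since Mercator area scale is 1/cos²φ, the true area equals the apparent area multiplied by cos²φ.
True area of sea: 312000 × cos²(79°) = 312000 × 0.03641 = 11360 km².
True area of crater field: 299000 × cos²(53.3°) = 299000 × 0.3572 = 106800 km².
Ratio = 11360 / 106800 ≈ 0.106.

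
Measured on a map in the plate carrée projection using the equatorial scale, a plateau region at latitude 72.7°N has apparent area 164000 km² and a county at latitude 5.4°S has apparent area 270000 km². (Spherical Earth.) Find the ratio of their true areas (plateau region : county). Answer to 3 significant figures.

Plate carrée has h = 1 and k = sec φ, giving areal scale sec φ; true area = (apparent area) · cos φ.
True area of plateau region: 164000 × cos(72.7°) = 164000 × 0.2974 = 48770 km².
True area of county: 270000 × cos(5.4°) = 270000 × 0.9956 = 268800 km².
Ratio = 48770 / 268800 ≈ 0.181.

0.181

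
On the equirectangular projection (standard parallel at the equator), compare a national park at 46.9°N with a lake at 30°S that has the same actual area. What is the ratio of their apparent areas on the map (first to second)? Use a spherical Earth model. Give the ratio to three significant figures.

1.27

For the equirectangular projection with φ₀ = 0 (plate carrée), h = 1 along meridians and k = sec φ along parallels.
Areal scale at 46.9°: h·k = 1.000 × 1.464 = 1.464.
Areal scale at 30°: h·k = 1.000 × 1.155 = 1.155.
Ratio = 1.464/1.155 ≈ 1.27.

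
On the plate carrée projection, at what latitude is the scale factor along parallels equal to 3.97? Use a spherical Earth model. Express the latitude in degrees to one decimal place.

75.4°

Plate carrée: h = 1, k = sec φ along parallels.
sec φ = 3.97  ⇒  cos φ = 0.2519  ⇒  φ ≈ 75.4°.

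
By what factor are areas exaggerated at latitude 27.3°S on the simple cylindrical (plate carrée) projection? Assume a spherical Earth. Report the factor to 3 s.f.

For the equirectangular projection with φ₀ = 0 (plate carrée), h = 1 along meridians and k = sec φ along parallels.
Areal scale = h·k = 1 × sec φ; at 27.3°, h = 1.000, k = 1.125, so h·k = 1.125.

1.13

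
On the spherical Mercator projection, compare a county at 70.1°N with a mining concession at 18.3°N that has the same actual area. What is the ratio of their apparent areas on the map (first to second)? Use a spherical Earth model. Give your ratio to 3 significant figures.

7.78

Mercator is conformal with k = sec φ, so areal scale = k² = sec²φ.
At 70.1°: sec²(70.1°) = 1/0.3404² = 8.631.
At 18.3°: sec²(18.3°) = 1/0.9494² = 1.109.
Ratio = 8.631/1.109 = cos²(18.3°)/cos²(70.1°) ≈ 7.78.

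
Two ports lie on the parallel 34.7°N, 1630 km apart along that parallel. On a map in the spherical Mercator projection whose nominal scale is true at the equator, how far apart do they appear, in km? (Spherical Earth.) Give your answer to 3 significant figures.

Mercator is conformal, so the point scale is isotropic: h = k = sec φ = 1/cos φ.
Along the parallel, k = sec 34.7° = 1/0.8221 = 1.216.
Map distance = 1630 × 1.216 ≈ 1980 km.

1980 km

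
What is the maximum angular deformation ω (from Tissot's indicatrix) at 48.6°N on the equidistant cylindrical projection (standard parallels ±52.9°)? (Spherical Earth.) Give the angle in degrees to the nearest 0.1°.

In the equirectangular projection with standard parallel φ₀ = 52.9° (x = Rλ cos φ₀, y = Rφ), meridians are true-scale (h = 1) and the parallel scale is k = cos φ₀ / cos φ.
At 48.6°: h = 1.000, k = 0.9121; principal scales a = 1.000, b = 0.9121.
sin(ω/2) = (a − b)/(a + b) = 0.08786/1.912 = 0.04595, so ω = 2 arcsin(0.04595) ≈ 5.3°.

5.3°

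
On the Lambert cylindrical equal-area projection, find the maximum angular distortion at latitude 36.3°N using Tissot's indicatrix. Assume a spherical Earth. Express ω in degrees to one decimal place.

The Lambert cylindrical equal-area projection is the cylindrical equal-area projection with its standard parallel at the equator (φ₀ = 0). A cylindrical equal-area projection with standard parallel φ₀ has meridian scale h = cos φ / cos φ₀ and parallel scale k = cos φ₀ / cos φ (so areas are preserved, h·k = 1).
At 36.3°: h = 0.8059, k = 1.241; principal scales a = 1.241, b = 0.8059.
sin(ω/2) = (a − b)/(a + b) = 0.4349/2.047 = 0.2125, so ω = 2 arcsin(0.2125) ≈ 24.5°.

24.5°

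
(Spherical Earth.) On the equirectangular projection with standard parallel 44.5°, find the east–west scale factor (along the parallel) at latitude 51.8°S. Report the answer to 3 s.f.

The equidistant cylindrical projection with φ₀ = 44.5° has h = 1 (meridians true) and k = cos φ₀ / cos φ along parallels.
k = cos 44.5° / cos 51.8° = 0.7133/0.6184 = 1.153.

1.15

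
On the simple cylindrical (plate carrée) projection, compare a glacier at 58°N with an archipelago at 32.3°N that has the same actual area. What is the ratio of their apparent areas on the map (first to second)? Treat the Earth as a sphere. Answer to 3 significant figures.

In the plate carrée (x = Rλ, y = Rφ), meridians are true-scale (h = 1) and parallels are stretched by k = sec φ.
Areal scale at 58°: h·k = 1.000 × 1.887 = 1.887.
Areal scale at 32.3°: h·k = 1.000 × 1.183 = 1.183.
Ratio = 1.887/1.183 ≈ 1.60.

1.60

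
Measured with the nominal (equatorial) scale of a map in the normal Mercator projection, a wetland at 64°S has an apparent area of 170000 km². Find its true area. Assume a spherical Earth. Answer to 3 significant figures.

For Mercator, h = k = sec φ (a conformal cylindrical projection has a single point scale, 1/cos φ).
Areal scale = k² = sec²φ = 1/cos²(64°) = 1/0.4384² = 5.204.
True area = apparent / (areal scale) = 170000 / 5.204 ≈ 32700 km².

32700 km²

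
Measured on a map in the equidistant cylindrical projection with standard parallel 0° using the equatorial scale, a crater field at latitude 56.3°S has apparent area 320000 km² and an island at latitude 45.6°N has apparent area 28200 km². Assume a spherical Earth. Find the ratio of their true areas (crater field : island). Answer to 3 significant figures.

On the plate carrée, areal scale = h·k = 1 × sec φ, so true area = apparent × cos φ.
True area of crater field: 320000 × cos(56.3°) = 320000 × 0.5548 = 177600 km².
True area of island: 28200 × cos(45.6°) = 28200 × 0.6997 = 19730 km².
Ratio = 177600 / 19730 ≈ 9.00.

9.00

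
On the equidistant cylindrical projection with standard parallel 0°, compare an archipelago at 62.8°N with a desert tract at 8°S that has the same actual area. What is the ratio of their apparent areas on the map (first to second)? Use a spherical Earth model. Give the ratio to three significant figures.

Plate carrée maps x = Rλ, y = Rφ. The meridian scale is h = 1 and the parallel scale is k = 1/cos φ = sec φ.
Areal scale at 62.8°: h·k = 1.000 × 2.188 = 2.188.
Areal scale at 8°: h·k = 1.000 × 1.010 = 1.010.
Ratio = 2.188/1.010 ≈ 2.17.

2.17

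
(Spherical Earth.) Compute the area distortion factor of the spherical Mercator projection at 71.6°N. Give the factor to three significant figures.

10.0

The Mercator projection is conformal; its linear scale factor is the same in every direction and equals sec φ = 1/cos φ.
Areal scale = k² = sec²φ = 1/cos²(71.6°) = 1/0.3156² = 10.04.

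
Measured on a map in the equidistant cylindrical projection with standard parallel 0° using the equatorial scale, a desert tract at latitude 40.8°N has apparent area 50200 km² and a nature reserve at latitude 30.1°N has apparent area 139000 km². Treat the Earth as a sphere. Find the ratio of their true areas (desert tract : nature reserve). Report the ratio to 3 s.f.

Plate carrée has h = 1 and k = sec φ, giving areal scale sec φ; true area = (apparent area) · cos φ.
True area of desert tract: 50200 × cos(40.8°) = 50200 × 0.7570 = 38000 km².
True area of nature reserve: 139000 × cos(30.1°) = 139000 × 0.8652 = 120300 km².
Ratio = 38000 / 120300 ≈ 0.316.

0.316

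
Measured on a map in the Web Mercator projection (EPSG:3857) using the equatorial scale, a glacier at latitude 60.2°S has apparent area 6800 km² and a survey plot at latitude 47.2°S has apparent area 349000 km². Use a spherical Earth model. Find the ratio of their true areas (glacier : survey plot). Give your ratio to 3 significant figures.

0.0104

Since Mercator area scale is 1/cos²φ, the true area equals the apparent area multiplied by cos²φ.
True area of glacier: 6800 × cos²(60.2°) = 6800 × 0.2470 = 1679 km².
True area of survey plot: 349000 × cos²(47.2°) = 349000 × 0.4616 = 161100 km².
Ratio = 1679 / 161100 ≈ 0.0104.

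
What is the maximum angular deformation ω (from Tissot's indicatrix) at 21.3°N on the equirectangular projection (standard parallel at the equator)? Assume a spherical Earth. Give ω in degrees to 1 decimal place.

In the plate carrée (x = Rλ, y = Rφ), meridians are true-scale (h = 1) and parallels are stretched by k = sec φ.
At 21.3°: h = 1.000, k = 1.073; principal scales a = 1.073, b = 1.000.
sin(ω/2) = (a − b)/(a + b) = 0.07332/2.073 = 0.03536, so ω = 2 arcsin(0.03536) ≈ 4.1°.

4.1°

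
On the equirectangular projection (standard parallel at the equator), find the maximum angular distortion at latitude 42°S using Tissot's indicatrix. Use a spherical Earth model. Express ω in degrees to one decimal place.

16.9°

Plate carrée maps x = Rλ, y = Rφ. The meridian scale is h = 1 and the parallel scale is k = 1/cos φ = sec φ.
At 42°: h = 1.000, k = 1.346; principal scales a = 1.346, b = 1.000.
sin(ω/2) = (a − b)/(a + b) = 0.3456/2.346 = 0.1474, so ω = 2 arcsin(0.1474) ≈ 16.9°.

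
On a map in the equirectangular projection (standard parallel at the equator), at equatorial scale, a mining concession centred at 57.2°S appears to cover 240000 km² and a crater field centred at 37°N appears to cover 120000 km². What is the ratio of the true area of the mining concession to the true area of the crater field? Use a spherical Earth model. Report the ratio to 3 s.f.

Plate carrée has h = 1 and k = sec φ, giving areal scale sec φ; true area = (apparent area) · cos φ.
True area of mining concession: 240000 × cos(57.2°) = 240000 × 0.5417 = 130000 km².
True area of crater field: 120000 × cos(37°) = 120000 × 0.7986 = 95840 km².
Ratio = 130000 / 95840 ≈ 1.36.

1.36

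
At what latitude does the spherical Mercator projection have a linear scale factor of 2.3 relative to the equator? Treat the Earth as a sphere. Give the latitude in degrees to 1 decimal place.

64.2°

Mercator scale is k = sec φ = 1/cos φ.
1/cos φ = 2.3  ⇒  cos φ = 0.4348  ⇒  φ = arccos(0.4348) ≈ 64.2°.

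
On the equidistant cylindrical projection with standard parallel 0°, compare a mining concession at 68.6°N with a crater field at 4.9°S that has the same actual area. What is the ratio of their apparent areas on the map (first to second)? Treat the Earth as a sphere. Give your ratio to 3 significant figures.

2.73

In the plate carrée (x = Rλ, y = Rφ), meridians are true-scale (h = 1) and parallels are stretched by k = sec φ.
Areal scale at 68.6°: h·k = 1.000 × 2.741 = 2.741.
Areal scale at 4.9°: h·k = 1.000 × 1.004 = 1.004.
Ratio = 2.741/1.004 ≈ 2.73.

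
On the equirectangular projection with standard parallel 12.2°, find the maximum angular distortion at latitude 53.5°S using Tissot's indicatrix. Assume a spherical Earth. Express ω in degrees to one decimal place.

28.2°

In the equirectangular projection with standard parallel φ₀ = 12.2° (x = Rλ cos φ₀, y = Rφ), meridians are true-scale (h = 1) and the parallel scale is k = cos φ₀ / cos φ.
At 53.5°: h = 1.000, k = 1.643; principal scales a = 1.643, b = 1.000.
sin(ω/2) = (a − b)/(a + b) = 0.6432/2.643 = 0.2433, so ω = 2 arcsin(0.2433) ≈ 28.2°.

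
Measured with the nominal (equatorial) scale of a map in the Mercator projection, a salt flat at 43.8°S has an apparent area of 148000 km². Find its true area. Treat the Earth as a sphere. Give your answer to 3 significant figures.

The Mercator projection is conformal; its linear scale factor is the same in every direction and equals sec φ = 1/cos φ.
Areal scale = k² = sec²φ = 1/cos²(43.8°) = 1/0.7218² = 1.920.
True area = apparent / (areal scale) = 148000 / 1.920 ≈ 77100 km².

77100 km²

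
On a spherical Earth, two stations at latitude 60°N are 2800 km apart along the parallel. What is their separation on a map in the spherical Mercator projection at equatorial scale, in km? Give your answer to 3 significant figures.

5600 km

The Mercator projection is conformal; its linear scale factor is the same in every direction and equals sec φ = 1/cos φ.
Along the parallel, k = sec 60° = 1/0.5000 = 2.000.
Map distance = 2800 × 2.000 ≈ 5600 km.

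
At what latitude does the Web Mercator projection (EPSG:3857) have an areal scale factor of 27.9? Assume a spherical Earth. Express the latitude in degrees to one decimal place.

79.1°

Mercator areal scale is sec²φ.
sec²φ = 27.9  ⇒  cos²φ = 0.03584  ⇒  cos φ = 0.1893.
φ = arccos(0.1893) ≈ 79.1°.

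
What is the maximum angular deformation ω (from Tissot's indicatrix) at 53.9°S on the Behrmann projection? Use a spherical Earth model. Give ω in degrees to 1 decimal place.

43.1°

The Behrmann projection is cylindrical equal-area with φ₀ = 30°. Cylindrical equal-area (φ₀ = 30°): h = cos φ / cos 30° along meridians, k = cos 30° / cos φ along parallels; h·k = 1.
At 53.9°: h = 0.6803, k = 1.470; principal scales a = 1.470, b = 0.6803.
sin(ω/2) = (a − b)/(a + b) = 0.7895/2.150 = 0.3672, so ω = 2 arcsin(0.3672) ≈ 43.1°.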